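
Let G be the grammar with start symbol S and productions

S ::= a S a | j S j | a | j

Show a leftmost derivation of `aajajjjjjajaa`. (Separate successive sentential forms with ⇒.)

S ⇒ aSa   [S ::= a S a]
aSa ⇒ aaSaa   [S ::= a S a]
aaSaa ⇒ aajSjaa   [S ::= j S j]
aajSjaa ⇒ aajaSajaa   [S ::= a S a]
aajaSajaa ⇒ aajajSjajaa   [S ::= j S j]
aajajSjajaa ⇒ aajajjSjjajaa   [S ::= j S j]
aajajjSjjajaa ⇒ aajajjjjjajaa   [S ::= j]

S ⇒ aSa ⇒ aaSaa ⇒ aajSjaa ⇒ aajaSajaa ⇒ aajajSjajaa ⇒ aajajjSjjajaa ⇒ aajajjjjjajaa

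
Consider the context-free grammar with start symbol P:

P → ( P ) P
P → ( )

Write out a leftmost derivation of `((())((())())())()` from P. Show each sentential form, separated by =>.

P => (P)P => ((P)P)P => ((())P)P => ((())(P)P)P => ((())((P)P)P)P => ((())((())P)P)P => ((())((())())P)P => ((())((())())())P => ((())((())())())()

P => (P)P   [P → ( P ) P]
(P)P => ((P)P)P   [P → ( P ) P]
((P)P)P => ((())P)P   [P → ( )]
((())P)P => ((())(P)P)P   [P → ( P ) P]
((())(P)P)P => ((())((P)P)P)P   [P → ( P ) P]
((())((P)P)P)P => ((())((())P)P)P   [P → ( )]
((())((())P)P)P => ((())((())())P)P   [P → ( )]
((())((())())P)P => ((())((())())())P   [P → ( )]
((())((())())())P => ((())((())())())()   [P → ( )]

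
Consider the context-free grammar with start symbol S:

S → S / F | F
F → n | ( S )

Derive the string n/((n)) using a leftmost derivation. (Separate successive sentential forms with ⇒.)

S ⇒ S/F   [S → S / F]
S/F ⇒ F/F   [S → F]
F/F ⇒ n/F   [F → n]
n/F ⇒ n/(S)   [F → ( S )]
n/(S) ⇒ n/(F)   [S → F]
n/(F) ⇒ n/((S))   [F → ( S )]
n/((S)) ⇒ n/((F))   [S → F]
n/((F)) ⇒ n/((n))   [F → n]

S⇒S/F⇒F/F⇒n/F⇒n/(S)⇒n/(F)⇒n/((S))⇒n/((F))⇒n/((n))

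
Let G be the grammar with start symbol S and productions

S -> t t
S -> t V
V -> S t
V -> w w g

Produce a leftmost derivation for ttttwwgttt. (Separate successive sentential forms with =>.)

S => tV => tSt => ttVt => ttStt => tttVtt => tttSttt => ttttVttt => ttttwwgttt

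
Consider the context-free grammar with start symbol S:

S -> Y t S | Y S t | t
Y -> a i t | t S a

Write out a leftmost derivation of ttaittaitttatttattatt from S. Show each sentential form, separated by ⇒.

S ⇒ YSt ⇒ tSaSt ⇒ tYStaSt ⇒ ttSaStaSt ⇒ ttYtSaStaSt ⇒ ttaittSaStaSt ⇒ ttaittYStaStaSt ⇒ ttaittaitStaStaSt ⇒ ttaittaitYSttaStaSt ⇒ ttaittaittSaSttaStaSt ⇒ ttaittaitttaSttaStaSt ⇒ ttaittaitttatttaStaSt ⇒ ttaittaitttatttattaSt ⇒ ttaittaitttatttattatt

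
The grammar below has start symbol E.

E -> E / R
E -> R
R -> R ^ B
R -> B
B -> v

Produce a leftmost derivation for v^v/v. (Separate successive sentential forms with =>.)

E => E/R => R/R => R^B/R => B^B/R => v^B/R => v^v/R => v^v/B => v^v/v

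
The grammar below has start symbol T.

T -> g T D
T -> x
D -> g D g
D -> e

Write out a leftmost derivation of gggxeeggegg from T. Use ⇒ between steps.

T ⇒ gTD   [T -> g T D]
gTD ⇒ ggTDD   [T -> g T D]
ggTDD ⇒ gggTDDD   [T -> g T D]
gggTDDD ⇒ gggxDDD   [T -> x]
gggxDDD ⇒ gggxeDD   [D -> e]
gggxeDD ⇒ gggxeeD   [D -> e]
gggxeeD ⇒ gggxeegDg   [D -> g D g]
gggxeegDg ⇒ gggxeeggDgg   [D -> g D g]
gggxeeggDgg ⇒ gggxeeggegg   [D -> e]

T⇒gTD⇒ggTDD⇒gggTDDD⇒gggxDDD⇒gggxeDD⇒gggxeeD⇒gggxeegDg⇒gggxeeggDgg⇒gggxeeggegg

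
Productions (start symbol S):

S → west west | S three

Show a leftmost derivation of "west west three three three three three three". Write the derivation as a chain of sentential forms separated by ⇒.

S ⇒ S three ⇒ S three three ⇒ S three three three ⇒ S three three three three ⇒ S three three three three three ⇒ S three three three three three three ⇒ west west three three three three three three

S ⇒ S three   [S → S three]
S three ⇒ S three three   [S → S three]
S three three ⇒ S three three three   [S → S three]
S three three three ⇒ S three three three three   [S → S three]
S three three three three ⇒ S three three three three three   [S → S three]
S three three three three three ⇒ S three three three three three three   [S → S three]
S three three three three three three ⇒ west west three three three three three three   [S → west west]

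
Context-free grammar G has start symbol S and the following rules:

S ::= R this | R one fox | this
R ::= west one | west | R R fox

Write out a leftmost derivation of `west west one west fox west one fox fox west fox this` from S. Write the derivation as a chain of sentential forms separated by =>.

S => R this => R R fox this => R R fox R fox this => west R fox R fox this => west R R fox fox R fox this => west R R fox R fox fox R fox this => west west one R fox R fox fox R fox this => west west one west fox R fox fox R fox this => west west one west fox west one fox fox R fox this => west west one west fox west one fox fox west fox this

S => R this   [S ::= R this]
R this => R R fox this   [R ::= R R fox]
R R fox this => R R fox R fox this   [R ::= R R fox]
R R fox R fox this => west R fox R fox this   [R ::= west]
west R fox R fox this => west R R fox fox R fox this   [R ::= R R fox]
west R R fox fox R fox this => west R R fox R fox fox R fox this   [R ::= R R fox]
west R R fox R fox fox R fox this => west west one R fox R fox fox R fox this   [R ::= west one]
west west one R fox R fox fox R fox this => west west one west fox R fox fox R fox this   [R ::= west]
west west one west fox R fox fox R fox this => west west one west fox west one fox fox R fox this   [R ::= west one]
west west one west fox west one fox fox R fox this => west west one west fox west one fox fox west fox this   [R ::= west]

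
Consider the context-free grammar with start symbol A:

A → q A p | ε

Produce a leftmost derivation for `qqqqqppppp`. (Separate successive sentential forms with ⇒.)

A ⇒ qAp ⇒ qqApp ⇒ qqqAppp ⇒ qqqqApppp ⇒ qqqqqAppppp ⇒ qqqqqppppp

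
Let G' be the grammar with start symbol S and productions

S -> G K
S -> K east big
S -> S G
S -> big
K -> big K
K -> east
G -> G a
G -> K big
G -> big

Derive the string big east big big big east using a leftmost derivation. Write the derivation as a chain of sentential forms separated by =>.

S => G K => K big K => big K big K => big east big K => big east big big K => big east big big big K => big east big big big east

S => G K   [S -> G K]
G K => K big K   [G -> K big]
K big K => big K big K   [K -> big K]
big K big K => big east big K   [K -> east]
big east big K => big east big big K   [K -> big K]
big east big big K => big east big big big K   [K -> big K]
big east big big big K => big east big big big east   [K -> east]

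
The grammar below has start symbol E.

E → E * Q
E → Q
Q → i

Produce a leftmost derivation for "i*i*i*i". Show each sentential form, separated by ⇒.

E ⇒ E*Q ⇒ E*Q*Q ⇒ E*Q*Q*Q ⇒ Q*Q*Q*Q ⇒ i*Q*Q*Q ⇒ i*i*Q*Q ⇒ i*i*i*Q ⇒ i*i*i*i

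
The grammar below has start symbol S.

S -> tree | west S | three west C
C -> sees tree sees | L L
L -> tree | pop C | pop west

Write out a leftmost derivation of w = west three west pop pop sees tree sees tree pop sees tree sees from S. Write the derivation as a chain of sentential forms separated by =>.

S => west S   [S -> west S]
west S => west three west C   [S -> three west C]
west three west C => west three west L L   [C -> L L]
west three west L L => west three west pop C L   [L -> pop C]
west three west pop C L => west three west pop L L L   [C -> L L]
west three west pop L L L => west three west pop pop C L L   [L -> pop C]
west three west pop pop C L L => west three west pop pop sees tree sees L L   [C -> sees tree sees]
west three west pop pop sees tree sees L L => west three west pop pop sees tree sees tree L   [L -> tree]
west three west pop pop sees tree sees tree L => west three west pop pop sees tree sees tree pop C   [L -> pop C]
west three west pop pop sees tree sees tree pop C => west three west pop pop sees tree sees tree pop sees tree sees   [C -> sees tree sees]

S => west S => west three west C => west three west L L => west three west pop C L => west three west pop L L L => west three west pop pop C L L => west three west pop pop sees tree sees L L => west three west pop pop sees tree sees tree L => west three west pop pop sees tree sees tree pop C => west three west pop pop sees tree sees tree pop sees tree sees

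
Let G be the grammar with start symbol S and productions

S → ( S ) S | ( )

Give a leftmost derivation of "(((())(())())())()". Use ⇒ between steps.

S ⇒ (S)S   [S → ( S ) S]
(S)S ⇒ ((S)S)S   [S → ( S ) S]
((S)S)S ⇒ (((S)S)S)S   [S → ( S ) S]
(((S)S)S)S ⇒ (((())S)S)S   [S → ( )]
(((())S)S)S ⇒ (((())(S)S)S)S   [S → ( S ) S]
(((())(S)S)S)S ⇒ (((())(())S)S)S   [S → ( )]
(((())(())S)S)S ⇒ (((())(())())S)S   [S → ( )]
(((())(())())S)S ⇒ (((())(())())())S   [S → ( )]
(((())(())())())S ⇒ (((())(())())())()   [S → ( )]

S ⇒ (S)S ⇒ ((S)S)S ⇒ (((S)S)S)S ⇒ (((())S)S)S ⇒ (((())(S)S)S)S ⇒ (((())(())S)S)S ⇒ (((())(())())S)S ⇒ (((())(())())())S ⇒ (((())(())())())()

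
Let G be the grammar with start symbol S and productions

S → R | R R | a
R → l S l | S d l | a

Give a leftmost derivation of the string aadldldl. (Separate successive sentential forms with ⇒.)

S⇒R⇒Sdl⇒Rdl⇒Sdldl⇒RRdldl⇒aRdldl⇒aSdldldl⇒aadldldl

S ⇒ R   [S → R]
R ⇒ Sdl   [R → S d l]
Sdl ⇒ Rdl   [S → R]
Rdl ⇒ Sdldl   [R → S d l]
Sdldl ⇒ RRdldl   [S → R R]
RRdldl ⇒ aRdldl   [R → a]
aRdldl ⇒ aSdldldl   [R → S d l]
aSdldldl ⇒ aadldldl   [S → a]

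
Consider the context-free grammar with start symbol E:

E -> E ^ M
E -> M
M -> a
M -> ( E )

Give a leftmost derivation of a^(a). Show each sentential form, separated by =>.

E => E^M => M^M => a^M => a^(E) => a^(M) => a^(a)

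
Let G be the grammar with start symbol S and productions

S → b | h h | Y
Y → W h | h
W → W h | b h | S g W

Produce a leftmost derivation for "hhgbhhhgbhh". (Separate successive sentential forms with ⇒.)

S⇒Y⇒Wh⇒SgWh⇒YgWh⇒WhgWh⇒SgWhgWh⇒hhgWhgWh⇒hhgWhhgWh⇒hhgbhhhgWh⇒hhgbhhhgbhh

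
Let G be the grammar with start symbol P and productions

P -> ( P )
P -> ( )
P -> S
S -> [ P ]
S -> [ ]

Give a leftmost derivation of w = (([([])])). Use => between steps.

P => (P) => ((P)) => ((S)) => (([P])) => (([(P)])) => (([(S)])) => (([([])]))

P => (P)   [P -> ( P )]
(P) => ((P))   [P -> ( P )]
((P)) => ((S))   [P -> S]
((S)) => (([P]))   [S -> [ P ]]
(([P])) => (([(P)]))   [P -> ( P )]
(([(P)])) => (([(S)]))   [P -> S]
(([(S)])) => (([([])]))   [S -> [ ]]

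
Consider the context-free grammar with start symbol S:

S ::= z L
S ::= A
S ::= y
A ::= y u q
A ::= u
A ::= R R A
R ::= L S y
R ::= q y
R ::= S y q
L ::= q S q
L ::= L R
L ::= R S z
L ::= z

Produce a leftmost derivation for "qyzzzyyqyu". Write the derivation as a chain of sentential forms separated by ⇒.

S⇒A⇒RRA⇒LSyRA⇒RSzSyRA⇒qySzSyRA⇒qyzLzSyRA⇒qyzzzSyRA⇒qyzzzyyRA⇒qyzzzyyqyA⇒qyzzzyyqyu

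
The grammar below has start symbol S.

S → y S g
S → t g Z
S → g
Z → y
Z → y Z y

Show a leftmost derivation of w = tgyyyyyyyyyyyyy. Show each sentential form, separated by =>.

S => tgZ => tgyZy => tgyyZyy => tgyyyZyyy => tgyyyyZyyyy => tgyyyyyZyyyyy => tgyyyyyyZyyyyyy => tgyyyyyyyyyyyyy

S => tgZ   [S → t g Z]
tgZ => tgyZy   [Z → y Z y]
tgyZy => tgyyZyy   [Z → y Z y]
tgyyZyy => tgyyyZyyy   [Z → y Z y]
tgyyyZyyy => tgyyyyZyyyy   [Z → y Z y]
tgyyyyZyyyy => tgyyyyyZyyyyy   [Z → y Z y]
tgyyyyyZyyyyy => tgyyyyyyZyyyyyy   [Z → y Z y]
tgyyyyyyZyyyyyy => tgyyyyyyyyyyyyy   [Z → y]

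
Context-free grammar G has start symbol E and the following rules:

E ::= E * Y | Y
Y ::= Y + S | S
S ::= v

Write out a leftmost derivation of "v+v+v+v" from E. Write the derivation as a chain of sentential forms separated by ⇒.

E ⇒ Y ⇒ Y+S ⇒ Y+S+S ⇒ Y+S+S+S ⇒ S+S+S+S ⇒ v+S+S+S ⇒ v+v+S+S ⇒ v+v+v+S ⇒ v+v+v+v

E ⇒ Y   [E ::= Y]
Y ⇒ Y+S   [Y ::= Y + S]
Y+S ⇒ Y+S+S   [Y ::= Y + S]
Y+S+S ⇒ Y+S+S+S   [Y ::= Y + S]
Y+S+S+S ⇒ S+S+S+S   [Y ::= S]
S+S+S+S ⇒ v+S+S+S   [S ::= v]
v+S+S+S ⇒ v+v+S+S   [S ::= v]
v+v+S+S ⇒ v+v+v+S   [S ::= v]
v+v+v+S ⇒ v+v+v+v   [S ::= v]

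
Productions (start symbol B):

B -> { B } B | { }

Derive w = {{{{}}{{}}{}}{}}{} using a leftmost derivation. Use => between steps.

B => {B}B   [B -> { B } B]
{B}B => {{B}B}B   [B -> { B } B]
{{B}B}B => {{{B}B}B}B   [B -> { B } B]
{{{B}B}B}B => {{{{}}B}B}B   [B -> { }]
{{{{}}B}B}B => {{{{}}{B}B}B}B   [B -> { B } B]
{{{{}}{B}B}B}B => {{{{}}{{}}B}B}B   [B -> { }]
{{{{}}{{}}B}B}B => {{{{}}{{}}{}}B}B   [B -> { }]
{{{{}}{{}}{}}B}B => {{{{}}{{}}{}}{}}B   [B -> { }]
{{{{}}{{}}{}}{}}B => {{{{}}{{}}{}}{}}{}   [B -> { }]

B => {B}B => {{B}B}B => {{{B}B}B}B => {{{{}}B}B}B => {{{{}}{B}B}B}B => {{{{}}{{}}B}B}B => {{{{}}{{}}{}}B}B => {{{{}}{{}}{}}{}}B => {{{{}}{{}}{}}{}}{}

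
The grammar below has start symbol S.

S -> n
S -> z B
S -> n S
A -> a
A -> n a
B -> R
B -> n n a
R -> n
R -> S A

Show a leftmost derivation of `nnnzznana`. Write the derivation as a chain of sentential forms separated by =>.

S => nS => nnS => nnnS => nnnzB => nnnzR => nnnzSA => nnnzzBA => nnnzzRA => nnnzzSAA => nnnzznAA => nnnzznaA => nnnzznana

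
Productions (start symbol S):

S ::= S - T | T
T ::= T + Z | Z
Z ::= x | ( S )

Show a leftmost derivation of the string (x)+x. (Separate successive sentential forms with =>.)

S => T => T+Z => Z+Z => (S)+Z => (T)+Z => (Z)+Z => (x)+Z => (x)+x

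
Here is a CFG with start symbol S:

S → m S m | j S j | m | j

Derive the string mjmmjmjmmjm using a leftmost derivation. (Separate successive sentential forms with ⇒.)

S ⇒ mSm ⇒ mjSjm ⇒ mjmSmjm ⇒ mjmmSmmjm ⇒ mjmmjSjmmjm ⇒ mjmmjmjmmjm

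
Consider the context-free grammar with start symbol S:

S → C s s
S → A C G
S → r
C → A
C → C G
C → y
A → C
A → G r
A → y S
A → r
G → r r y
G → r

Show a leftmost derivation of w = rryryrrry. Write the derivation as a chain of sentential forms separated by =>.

S => ACG   [S → A C G]
ACG => GrCG   [A → G r]
GrCG => rrCG   [G → r]
rrCG => rrAG   [C → A]
rrAG => rrySG   [A → y S]
rrySG => rryACGG   [S → A C G]
rryACGG => rryrCGG   [A → r]
rryrCGG => rryryGG   [C → y]
rryryGG => rryryrG   [G → r]
rryryrG => rryryrrry   [G → r r y]

S => ACG => GrCG => rrCG => rrAG => rrySG => rryACGG => rryrCGG => rryryGG => rryryrG => rryryrrry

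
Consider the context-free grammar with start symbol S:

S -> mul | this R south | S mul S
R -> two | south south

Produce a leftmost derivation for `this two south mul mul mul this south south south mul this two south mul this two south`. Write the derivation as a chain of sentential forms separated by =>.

S => S mul S => S mul S mul S => this R south mul S mul S => this two south mul S mul S => this two south mul mul mul S => this two south mul mul mul S mul S => this two south mul mul mul this R south mul S => this two south mul mul mul this south south south mul S => this two south mul mul mul this south south south mul S mul S => this two south mul mul mul this south south south mul this R south mul S => this two south mul mul mul this south south south mul this two south mul S => this two south mul mul mul this south south south mul this two south mul this R south => this two south mul mul mul this south south south mul this two south mul this two south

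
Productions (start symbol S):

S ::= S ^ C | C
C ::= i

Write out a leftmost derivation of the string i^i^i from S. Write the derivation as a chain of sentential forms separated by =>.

S => S^C => S^C^C => C^C^C => i^C^C => i^i^C => i^i^i

S => S^C   [S ::= S ^ C]
S^C => S^C^C   [S ::= S ^ C]
S^C^C => C^C^C   [S ::= C]
C^C^C => i^C^C   [C ::= i]
i^C^C => i^i^C   [C ::= i]
i^i^C => i^i^i   [C ::= i]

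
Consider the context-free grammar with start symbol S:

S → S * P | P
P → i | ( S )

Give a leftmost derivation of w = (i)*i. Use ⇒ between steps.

S⇒S*P⇒P*P⇒(S)*P⇒(P)*P⇒(i)*P⇒(i)*i

S ⇒ S*P   [S → S * P]
S*P ⇒ P*P   [S → P]
P*P ⇒ (S)*P   [P → ( S )]
(S)*P ⇒ (P)*P   [S → P]
(P)*P ⇒ (i)*P   [P → i]
(i)*P ⇒ (i)*i   [P → i]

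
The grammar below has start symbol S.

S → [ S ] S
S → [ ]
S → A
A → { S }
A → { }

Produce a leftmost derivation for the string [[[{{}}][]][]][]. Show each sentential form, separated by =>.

S => [S]S   [S → [ S ] S]
[S]S => [[S]S]S   [S → [ S ] S]
[[S]S]S => [[[S]S]S]S   [S → [ S ] S]
[[[S]S]S]S => [[[A]S]S]S   [S → A]
[[[A]S]S]S => [[[{S}]S]S]S   [A → { S }]
[[[{S}]S]S]S => [[[{A}]S]S]S   [S → A]
[[[{A}]S]S]S => [[[{{}}]S]S]S   [A → { }]
[[[{{}}]S]S]S => [[[{{}}][]]S]S   [S → [ ]]
[[[{{}}][]]S]S => [[[{{}}][]][]]S   [S → [ ]]
[[[{{}}][]][]]S => [[[{{}}][]][]][]   [S → [ ]]

S => [S]S => [[S]S]S => [[[S]S]S]S => [[[A]S]S]S => [[[{S}]S]S]S => [[[{A}]S]S]S => [[[{{}}]S]S]S => [[[{{}}][]]S]S => [[[{{}}][]][]]S => [[[{{}}][]][]][]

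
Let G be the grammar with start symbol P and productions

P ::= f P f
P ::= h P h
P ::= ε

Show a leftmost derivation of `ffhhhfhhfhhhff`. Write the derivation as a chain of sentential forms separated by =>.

P => fPf => ffPff => ffhPhff => ffhhPhhff => ffhhhPhhhff => ffhhhfPfhhhff => ffhhhfhPhfhhhff => ffhhhfhhfhhhff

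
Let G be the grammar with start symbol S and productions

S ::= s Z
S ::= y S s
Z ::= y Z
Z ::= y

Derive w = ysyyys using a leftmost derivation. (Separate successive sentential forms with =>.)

S => ySs => ysZs => ysyZs => ysyyZs => ysyyys

S => ySs   [S ::= y S s]
ySs => ysZs   [S ::= s Z]
ysZs => ysyZs   [Z ::= y Z]
ysyZs => ysyyZs   [Z ::= y Z]
ysyyZs => ysyyys   [Z ::= y]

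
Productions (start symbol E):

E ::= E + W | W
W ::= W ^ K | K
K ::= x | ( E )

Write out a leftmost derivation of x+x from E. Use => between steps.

E => E+W   [E ::= E + W]
E+W => W+W   [E ::= W]
W+W => K+W   [W ::= K]
K+W => x+W   [K ::= x]
x+W => x+K   [W ::= K]
x+K => x+x   [K ::= x]

E=>E+W=>W+W=>K+W=>x+W=>x+K=>x+x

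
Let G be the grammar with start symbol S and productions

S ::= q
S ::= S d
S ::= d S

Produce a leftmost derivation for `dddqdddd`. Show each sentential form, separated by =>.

S => Sd => Sdd => dSdd => dSddd => ddSddd => ddSdddd => dddSdddd => dddqdddd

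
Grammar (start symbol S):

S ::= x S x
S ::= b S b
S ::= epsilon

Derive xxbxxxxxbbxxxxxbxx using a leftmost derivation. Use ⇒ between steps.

S⇒xSx⇒xxSxx⇒xxbSbxx⇒xxbxSxbxx⇒xxbxxSxxbxx⇒xxbxxxSxxxbxx⇒xxbxxxxSxxxxbxx⇒xxbxxxxxSxxxxxbxx⇒xxbxxxxxbSbxxxxxbxx⇒xxbxxxxxbbxxxxxbxx

S ⇒ xSx   [S ::= x S x]
xSx ⇒ xxSxx   [S ::= x S x]
xxSxx ⇒ xxbSbxx   [S ::= b S b]
xxbSbxx ⇒ xxbxSxbxx   [S ::= x S x]
xxbxSxbxx ⇒ xxbxxSxxbxx   [S ::= x S x]
xxbxxSxxbxx ⇒ xxbxxxSxxxbxx   [S ::= x S x]
xxbxxxSxxxbxx ⇒ xxbxxxxSxxxxbxx   [S ::= x S x]
xxbxxxxSxxxxbxx ⇒ xxbxxxxxSxxxxxbxx   [S ::= x S x]
xxbxxxxxSxxxxxbxx ⇒ xxbxxxxxbSbxxxxxbxx   [S ::= b S b]
xxbxxxxxbSbxxxxxbxx ⇒ xxbxxxxxbbxxxxxbxx   [S ::= epsilon]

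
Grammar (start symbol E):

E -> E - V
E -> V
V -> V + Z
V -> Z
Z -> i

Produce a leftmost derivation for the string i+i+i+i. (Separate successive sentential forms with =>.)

E=>V=>V+Z=>V+Z+Z=>V+Z+Z+Z=>Z+Z+Z+Z=>i+Z+Z+Z=>i+i+Z+Z=>i+i+i+Z=>i+i+i+i

E => V   [E -> V]
V => V+Z   [V -> V + Z]
V+Z => V+Z+Z   [V -> V + Z]
V+Z+Z => V+Z+Z+Z   [V -> V + Z]
V+Z+Z+Z => Z+Z+Z+Z   [V -> Z]
Z+Z+Z+Z => i+Z+Z+Z   [Z -> i]
i+Z+Z+Z => i+i+Z+Z   [Z -> i]
i+i+Z+Z => i+i+i+Z   [Z -> i]
i+i+i+Z => i+i+i+i   [Z -> i]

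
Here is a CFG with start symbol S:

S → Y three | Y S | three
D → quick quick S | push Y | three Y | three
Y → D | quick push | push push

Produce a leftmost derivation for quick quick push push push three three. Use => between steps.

S => Y three   [S → Y three]
Y three => D three   [Y → D]
D three => quick quick S three   [D → quick quick S]
quick quick S three => quick quick Y three three   [S → Y three]
quick quick Y three three => quick quick D three three   [Y → D]
quick quick D three three => quick quick push Y three three   [D → push Y]
quick quick push Y three three => quick quick push push push three three   [Y → push push]

S => Y three => D three => quick quick S three => quick quick Y three three => quick quick D three three => quick quick push Y three three => quick quick push push push three three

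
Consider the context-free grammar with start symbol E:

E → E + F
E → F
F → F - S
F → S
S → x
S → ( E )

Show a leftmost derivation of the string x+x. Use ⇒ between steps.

E⇒E+F⇒F+F⇒S+F⇒x+F⇒x+S⇒x+x

E ⇒ E+F   [E → E + F]
E+F ⇒ F+F   [E → F]
F+F ⇒ S+F   [F → S]
S+F ⇒ x+F   [S → x]
x+F ⇒ x+S   [F → S]
x+S ⇒ x+x   [S → x]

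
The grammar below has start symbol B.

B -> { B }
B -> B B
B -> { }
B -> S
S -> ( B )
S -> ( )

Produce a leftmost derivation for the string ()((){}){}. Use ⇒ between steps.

B ⇒ BB ⇒ SB ⇒ ()B ⇒ ()BB ⇒ ()SB ⇒ ()(B)B ⇒ ()(BB)B ⇒ ()(SB)B ⇒ ()(()B)B ⇒ ()((){})B ⇒ ()((){}){}

B ⇒ BB   [B -> B B]
BB ⇒ SB   [B -> S]
SB ⇒ ()B   [S -> ( )]
()B ⇒ ()BB   [B -> B B]
()BB ⇒ ()SB   [B -> S]
()SB ⇒ ()(B)B   [S -> ( B )]
()(B)B ⇒ ()(BB)B   [B -> B B]
()(BB)B ⇒ ()(SB)B   [B -> S]
()(SB)B ⇒ ()(()B)B   [S -> ( )]
()(()B)B ⇒ ()((){})B   [B -> { }]
()((){})B ⇒ ()((){}){}   [B -> { }]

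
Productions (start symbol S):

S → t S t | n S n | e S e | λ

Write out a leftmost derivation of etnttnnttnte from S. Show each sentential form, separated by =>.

S=>eSe=>etSte=>etnSnte=>etntStnte=>etnttSttnte=>etnttnSnttnte=>etnttnnttnte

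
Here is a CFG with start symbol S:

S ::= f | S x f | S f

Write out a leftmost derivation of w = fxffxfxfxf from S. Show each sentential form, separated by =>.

S=>Sxf=>Sxfxf=>Sxfxfxf=>Sfxfxfxf=>Sxffxfxfxf=>fxffxfxfxf

S => Sxf   [S ::= S x f]
Sxf => Sxfxf   [S ::= S x f]
Sxfxf => Sxfxfxf   [S ::= S x f]
Sxfxfxf => Sfxfxfxf   [S ::= S f]
Sfxfxfxf => Sxffxfxfxf   [S ::= S x f]
Sxffxfxfxf => fxffxfxfxf   [S ::= f]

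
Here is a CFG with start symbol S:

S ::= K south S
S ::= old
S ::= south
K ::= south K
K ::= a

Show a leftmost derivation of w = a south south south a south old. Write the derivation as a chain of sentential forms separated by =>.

S => K south S   [S ::= K south S]
K south S => a south S   [K ::= a]
a south S => a south K south S   [S ::= K south S]
a south K south S => a south south K south S   [K ::= south K]
a south south K south S => a south south south K south S   [K ::= south K]
a south south south K south S => a south south south a south S   [K ::= a]
a south south south a south S => a south south south a south old   [S ::= old]

S => K south S => a south S => a south K south S => a south south K south S => a south south south K south S => a south south south a south S => a south south south a south old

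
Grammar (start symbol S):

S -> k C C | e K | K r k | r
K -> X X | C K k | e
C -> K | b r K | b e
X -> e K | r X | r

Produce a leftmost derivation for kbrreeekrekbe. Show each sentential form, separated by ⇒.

S⇒kCC⇒kbrKC⇒kbrCKkC⇒kbrKKkC⇒kbrXXKkC⇒kbrrXXKkC⇒kbrreKXKkC⇒kbrreCKkXKkC⇒kbrreKKkXKkC⇒kbrreeKkXKkC⇒kbrreeekXKkC⇒kbrreeekrKkC⇒kbrreeekrekC⇒kbrreeekrekbe

S ⇒ kCC   [S -> k C C]
kCC ⇒ kbrKC   [C -> b r K]
kbrKC ⇒ kbrCKkC   [K -> C K k]
kbrCKkC ⇒ kbrKKkC   [C -> K]
kbrKKkC ⇒ kbrXXKkC   [K -> X X]
kbrXXKkC ⇒ kbrrXXKkC   [X -> r X]
kbrrXXKkC ⇒ kbrreKXKkC   [X -> e K]
kbrreKXKkC ⇒ kbrreCKkXKkC   [K -> C K k]
kbrreCKkXKkC ⇒ kbrreKKkXKkC   [C -> K]
kbrreKKkXKkC ⇒ kbrreeKkXKkC   [K -> e]
kbrreeKkXKkC ⇒ kbrreeekXKkC   [K -> e]
kbrreeekXKkC ⇒ kbrreeekrKkC   [X -> r]
kbrreeekrKkC ⇒ kbrreeekrekC   [K -> e]
kbrreeekrekC ⇒ kbrreeekrekbe   [C -> b e]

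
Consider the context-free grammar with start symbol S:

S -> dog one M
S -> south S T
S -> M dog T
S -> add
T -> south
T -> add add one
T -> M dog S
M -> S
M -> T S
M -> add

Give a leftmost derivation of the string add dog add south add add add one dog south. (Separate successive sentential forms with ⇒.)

S ⇒ M dog T   [S -> M dog T]
M dog T ⇒ T S dog T   [M -> T S]
T S dog T ⇒ M dog S S dog T   [T -> M dog S]
M dog S S dog T ⇒ add dog S S dog T   [M -> add]
add dog S S dog T ⇒ add dog add S dog T   [S -> add]
add dog add S dog T ⇒ add dog add south S T dog T   [S -> south S T]
add dog add south S T dog T ⇒ add dog add south add T dog T   [S -> add]
add dog add south add T dog T ⇒ add dog add south add add add one dog T   [T -> add add one]
add dog add south add add add one dog T ⇒ add dog add south add add add one dog south   [T -> south]

S ⇒ M dog T ⇒ T S dog T ⇒ M dog S S dog T ⇒ add dog S S dog T ⇒ add dog add S dog T ⇒ add dog add south S T dog T ⇒ add dog add south add T dog T ⇒ add dog add south add add add one dog T ⇒ add dog add south add add add one dog south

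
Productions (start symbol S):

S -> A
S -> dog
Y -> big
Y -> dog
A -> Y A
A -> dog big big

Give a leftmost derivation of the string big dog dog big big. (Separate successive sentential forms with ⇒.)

S ⇒ A ⇒ Y A ⇒ big A ⇒ big Y A ⇒ big dog A ⇒ big dog dog big big

S ⇒ A   [S -> A]
A ⇒ Y A   [A -> Y A]
Y A ⇒ big A   [Y -> big]
big A ⇒ big Y A   [A -> Y A]
big Y A ⇒ big dog A   [Y -> dog]
big dog A ⇒ big dog dog big big   [A -> dog big big]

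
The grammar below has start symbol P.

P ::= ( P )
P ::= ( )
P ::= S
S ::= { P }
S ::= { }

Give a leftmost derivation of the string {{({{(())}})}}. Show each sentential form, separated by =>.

P => S => {P} => {S} => {{P}} => {{(P)}} => {{(S)}} => {{({P})}} => {{({S})}} => {{({{P}})}} => {{({{(P)}})}} => {{({{(())}})}}

P => S   [P ::= S]
S => {P}   [S ::= { P }]
{P} => {S}   [P ::= S]
{S} => {{P}}   [S ::= { P }]
{{P}} => {{(P)}}   [P ::= ( P )]
{{(P)}} => {{(S)}}   [P ::= S]
{{(S)}} => {{({P})}}   [S ::= { P }]
{{({P})}} => {{({S})}}   [P ::= S]
{{({S})}} => {{({{P}})}}   [S ::= { P }]
{{({{P}})}} => {{({{(P)}})}}   [P ::= ( P )]
{{({{(P)}})}} => {{({{(())}})}}   [P ::= ( )]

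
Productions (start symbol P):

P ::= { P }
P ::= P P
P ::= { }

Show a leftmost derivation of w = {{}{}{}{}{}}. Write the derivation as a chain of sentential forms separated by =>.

P => {P} => {PP} => {PPP} => {PPPP} => {PPPPP} => {{}PPPP} => {{}{}PPP} => {{}{}{}PP} => {{}{}{}{}P} => {{}{}{}{}{}}

P => {P}   [P ::= { P }]
{P} => {PP}   [P ::= P P]
{PP} => {PPP}   [P ::= P P]
{PPP} => {PPPP}   [P ::= P P]
{PPPP} => {PPPPP}   [P ::= P P]
{PPPPP} => {{}PPPP}   [P ::= { }]
{{}PPPP} => {{}{}PPP}   [P ::= { }]
{{}{}PPP} => {{}{}{}PP}   [P ::= { }]
{{}{}{}PP} => {{}{}{}{}P}   [P ::= { }]
{{}{}{}{}P} => {{}{}{}{}{}}   [P ::= { }]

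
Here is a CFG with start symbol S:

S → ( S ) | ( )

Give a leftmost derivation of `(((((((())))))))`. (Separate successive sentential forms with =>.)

S => (S) => ((S)) => (((S))) => ((((S)))) => (((((S))))) => ((((((S)))))) => (((((((S))))))) => (((((((())))))))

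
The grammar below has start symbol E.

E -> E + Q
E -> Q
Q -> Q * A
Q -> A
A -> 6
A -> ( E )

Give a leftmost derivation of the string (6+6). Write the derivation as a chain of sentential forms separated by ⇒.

E ⇒ Q ⇒ A ⇒ (E) ⇒ (E+Q) ⇒ (Q+Q) ⇒ (A+Q) ⇒ (6+Q) ⇒ (6+A) ⇒ (6+6)

E ⇒ Q   [E -> Q]
Q ⇒ A   [Q -> A]
A ⇒ (E)   [A -> ( E )]
(E) ⇒ (E+Q)   [E -> E + Q]
(E+Q) ⇒ (Q+Q)   [E -> Q]
(Q+Q) ⇒ (A+Q)   [Q -> A]
(A+Q) ⇒ (6+Q)   [A -> 6]
(6+Q) ⇒ (6+A)   [Q -> A]
(6+A) ⇒ (6+6)   [A -> 6]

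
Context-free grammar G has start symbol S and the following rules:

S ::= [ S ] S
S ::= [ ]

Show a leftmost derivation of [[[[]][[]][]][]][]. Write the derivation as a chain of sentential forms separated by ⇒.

S ⇒ [S]S ⇒ [[S]S]S ⇒ [[[S]S]S]S ⇒ [[[[]]S]S]S ⇒ [[[[]][S]S]S]S ⇒ [[[[]][[]]S]S]S ⇒ [[[[]][[]][]]S]S ⇒ [[[[]][[]][]][]]S ⇒ [[[[]][[]][]][]][]

S ⇒ [S]S   [S ::= [ S ] S]
[S]S ⇒ [[S]S]S   [S ::= [ S ] S]
[[S]S]S ⇒ [[[S]S]S]S   [S ::= [ S ] S]
[[[S]S]S]S ⇒ [[[[]]S]S]S   [S ::= [ ]]
[[[[]]S]S]S ⇒ [[[[]][S]S]S]S   [S ::= [ S ] S]
[[[[]][S]S]S]S ⇒ [[[[]][[]]S]S]S   [S ::= [ ]]
[[[[]][[]]S]S]S ⇒ [[[[]][[]][]]S]S   [S ::= [ ]]
[[[[]][[]][]]S]S ⇒ [[[[]][[]][]][]]S   [S ::= [ ]]
[[[[]][[]][]][]]S ⇒ [[[[]][[]][]][]][]   [S ::= [ ]]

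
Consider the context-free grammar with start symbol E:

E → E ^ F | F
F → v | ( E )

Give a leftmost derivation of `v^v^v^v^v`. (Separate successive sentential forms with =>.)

E => E^F => E^F^F => E^F^F^F => E^F^F^F^F => F^F^F^F^F => v^F^F^F^F => v^v^F^F^F => v^v^v^F^F => v^v^v^v^F => v^v^v^v^v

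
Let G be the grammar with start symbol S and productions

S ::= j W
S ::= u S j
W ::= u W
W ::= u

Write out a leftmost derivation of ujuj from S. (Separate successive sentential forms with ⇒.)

S ⇒ uSj   [S ::= u S j]
uSj ⇒ ujWj   [S ::= j W]
ujWj ⇒ ujuj   [W ::= u]

S ⇒ uSj ⇒ ujWj ⇒ ujuj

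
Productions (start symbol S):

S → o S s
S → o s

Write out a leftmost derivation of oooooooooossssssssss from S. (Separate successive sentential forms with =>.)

S => oSs   [S → o S s]
oSs => ooSss   [S → o S s]
ooSss => oooSsss   [S → o S s]
oooSsss => ooooSssss   [S → o S s]
ooooSssss => oooooSsssss   [S → o S s]
oooooSsssss => ooooooSssssss   [S → o S s]
ooooooSssssss => oooooooSsssssss   [S → o S s]
oooooooSsssssss => ooooooooSssssssss   [S → o S s]
ooooooooSssssssss => oooooooooSsssssssss   [S → o S s]
oooooooooSsssssssss => oooooooooossssssssss   [S → o s]

S => oSs => ooSss => oooSsss => ooooSssss => oooooSsssss => ooooooSssssss => oooooooSsssssss => ooooooooSssssssss => oooooooooSsssssssss => oooooooooossssssssss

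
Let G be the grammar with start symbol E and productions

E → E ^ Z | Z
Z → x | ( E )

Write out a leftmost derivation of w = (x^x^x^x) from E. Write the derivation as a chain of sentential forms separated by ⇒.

E ⇒ Z   [E → Z]
Z ⇒ (E)   [Z → ( E )]
(E) ⇒ (E^Z)   [E → E ^ Z]
(E^Z) ⇒ (E^Z^Z)   [E → E ^ Z]
(E^Z^Z) ⇒ (E^Z^Z^Z)   [E → E ^ Z]
(E^Z^Z^Z) ⇒ (Z^Z^Z^Z)   [E → Z]
(Z^Z^Z^Z) ⇒ (x^Z^Z^Z)   [Z → x]
(x^Z^Z^Z) ⇒ (x^x^Z^Z)   [Z → x]
(x^x^Z^Z) ⇒ (x^x^x^Z)   [Z → x]
(x^x^x^Z) ⇒ (x^x^x^x)   [Z → x]

E ⇒ Z ⇒ (E) ⇒ (E^Z) ⇒ (E^Z^Z) ⇒ (E^Z^Z^Z) ⇒ (Z^Z^Z^Z) ⇒ (x^Z^Z^Z) ⇒ (x^x^Z^Z) ⇒ (x^x^x^Z) ⇒ (x^x^x^x)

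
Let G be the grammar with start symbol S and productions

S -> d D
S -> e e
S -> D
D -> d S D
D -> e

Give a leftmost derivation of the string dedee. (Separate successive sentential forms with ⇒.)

S ⇒ D ⇒ dSD ⇒ dDD ⇒ deD ⇒ dedSD ⇒ dedDD ⇒ dedeD ⇒ dedee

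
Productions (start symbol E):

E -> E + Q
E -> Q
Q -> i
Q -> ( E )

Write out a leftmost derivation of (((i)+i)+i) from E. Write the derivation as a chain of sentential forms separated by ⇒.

E ⇒ Q ⇒ (E) ⇒ (E+Q) ⇒ (Q+Q) ⇒ ((E)+Q) ⇒ ((E+Q)+Q) ⇒ ((Q+Q)+Q) ⇒ (((E)+Q)+Q) ⇒ (((Q)+Q)+Q) ⇒ (((i)+Q)+Q) ⇒ (((i)+i)+Q) ⇒ (((i)+i)+i)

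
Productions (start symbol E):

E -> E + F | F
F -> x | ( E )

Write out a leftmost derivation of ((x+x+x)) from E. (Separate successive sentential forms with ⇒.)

E ⇒ F ⇒ (E) ⇒ (F) ⇒ ((E)) ⇒ ((E+F)) ⇒ ((E+F+F)) ⇒ ((F+F+F)) ⇒ ((x+F+F)) ⇒ ((x+x+F)) ⇒ ((x+x+x))

E ⇒ F   [E -> F]
F ⇒ (E)   [F -> ( E )]
(E) ⇒ (F)   [E -> F]
(F) ⇒ ((E))   [F -> ( E )]
((E)) ⇒ ((E+F))   [E -> E + F]
((E+F)) ⇒ ((E+F+F))   [E -> E + F]
((E+F+F)) ⇒ ((F+F+F))   [E -> F]
((F+F+F)) ⇒ ((x+F+F))   [F -> x]
((x+F+F)) ⇒ ((x+x+F))   [F -> x]
((x+x+F)) ⇒ ((x+x+x))   [F -> x]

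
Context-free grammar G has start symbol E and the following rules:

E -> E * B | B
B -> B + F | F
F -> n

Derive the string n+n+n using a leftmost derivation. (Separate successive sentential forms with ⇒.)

E ⇒ B   [E -> B]
B ⇒ B+F   [B -> B + F]
B+F ⇒ B+F+F   [B -> B + F]
B+F+F ⇒ F+F+F   [B -> F]
F+F+F ⇒ n+F+F   [F -> n]
n+F+F ⇒ n+n+F   [F -> n]
n+n+F ⇒ n+n+n   [F -> n]

E ⇒ B ⇒ B+F ⇒ B+F+F ⇒ F+F+F ⇒ n+F+F ⇒ n+n+F ⇒ n+n+n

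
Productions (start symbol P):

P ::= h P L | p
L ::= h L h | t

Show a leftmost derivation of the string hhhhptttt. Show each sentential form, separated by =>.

P => hPL => hhPLL => hhhPLLL => hhhhPLLLL => hhhhpLLLL => hhhhptLLL => hhhhpttLL => hhhhptttL => hhhhptttt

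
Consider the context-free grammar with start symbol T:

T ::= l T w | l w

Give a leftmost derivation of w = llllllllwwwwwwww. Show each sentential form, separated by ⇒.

T ⇒ lTw ⇒ llTww ⇒ lllTwww ⇒ llllTwwww ⇒ lllllTwwwww ⇒ llllllTwwwwww ⇒ lllllllTwwwwwww ⇒ llllllllwwwwwwww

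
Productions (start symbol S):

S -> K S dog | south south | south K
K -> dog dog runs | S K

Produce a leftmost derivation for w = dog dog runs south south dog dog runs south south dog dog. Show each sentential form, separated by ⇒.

S ⇒ K S dog ⇒ dog dog runs S dog ⇒ dog dog runs K S dog dog ⇒ dog dog runs S K S dog dog ⇒ dog dog runs south south K S dog dog ⇒ dog dog runs south south dog dog runs S dog dog ⇒ dog dog runs south south dog dog runs south south dog dog

S ⇒ K S dog   [S -> K S dog]
K S dog ⇒ dog dog runs S dog   [K -> dog dog runs]
dog dog runs S dog ⇒ dog dog runs K S dog dog   [S -> K S dog]
dog dog runs K S dog dog ⇒ dog dog runs S K S dog dog   [K -> S K]
dog dog runs S K S dog dog ⇒ dog dog runs south south K S dog dog   [S -> south south]
dog dog runs south south K S dog dog ⇒ dog dog runs south south dog dog runs S dog dog   [K -> dog dog runs]
dog dog runs south south dog dog runs S dog dog ⇒ dog dog runs south south dog dog runs south south dog dog   [S -> south south]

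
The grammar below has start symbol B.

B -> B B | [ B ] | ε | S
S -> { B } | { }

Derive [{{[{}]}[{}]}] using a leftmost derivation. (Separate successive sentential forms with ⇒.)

B ⇒ [B] ⇒ [S] ⇒ [{B}] ⇒ [{BB}] ⇒ [{SB}] ⇒ [{{B}B}] ⇒ [{{[B]}B}] ⇒ [{{[S]}B}] ⇒ [{{[{}]}B}] ⇒ [{{[{}]}[B]}] ⇒ [{{[{}]}[BB]}] ⇒ [{{[{}]}[SB]}] ⇒ [{{[{}]}[{}B]}] ⇒ [{{[{}]}[{}]}]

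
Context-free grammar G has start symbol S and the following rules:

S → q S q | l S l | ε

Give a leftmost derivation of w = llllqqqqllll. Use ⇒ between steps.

S ⇒ lSl ⇒ llSll ⇒ lllSlll ⇒ llllSllll ⇒ llllqSqllll ⇒ llllqqSqqllll ⇒ llllqqqqllll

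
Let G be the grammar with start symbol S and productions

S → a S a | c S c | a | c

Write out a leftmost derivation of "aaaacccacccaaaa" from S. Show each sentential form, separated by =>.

S => aSa => aaSaa => aaaSaaa => aaaaSaaaa => aaaacScaaaa => aaaaccSccaaaa => aaaacccScccaaaa => aaaacccacccaaaa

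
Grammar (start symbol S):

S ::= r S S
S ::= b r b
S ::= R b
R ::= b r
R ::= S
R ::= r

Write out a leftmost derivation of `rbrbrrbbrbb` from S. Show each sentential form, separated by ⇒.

S ⇒ rSS ⇒ rbrbS ⇒ rbrbRb ⇒ rbrbSb ⇒ rbrbrSSb ⇒ rbrbrRbSb ⇒ rbrbrrbSb ⇒ rbrbrrbRbb ⇒ rbrbrrbbrbb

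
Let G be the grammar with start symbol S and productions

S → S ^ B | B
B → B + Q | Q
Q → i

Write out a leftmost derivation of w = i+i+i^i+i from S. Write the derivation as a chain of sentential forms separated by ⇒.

S ⇒ S^B ⇒ B^B ⇒ B+Q^B ⇒ B+Q+Q^B ⇒ Q+Q+Q^B ⇒ i+Q+Q^B ⇒ i+i+Q^B ⇒ i+i+i^B ⇒ i+i+i^B+Q ⇒ i+i+i^Q+Q ⇒ i+i+i^i+Q ⇒ i+i+i^i+i

S ⇒ S^B   [S → S ^ B]
S^B ⇒ B^B   [S → B]
B^B ⇒ B+Q^B   [B → B + Q]
B+Q^B ⇒ B+Q+Q^B   [B → B + Q]
B+Q+Q^B ⇒ Q+Q+Q^B   [B → Q]
Q+Q+Q^B ⇒ i+Q+Q^B   [Q → i]
i+Q+Q^B ⇒ i+i+Q^B   [Q → i]
i+i+Q^B ⇒ i+i+i^B   [Q → i]
i+i+i^B ⇒ i+i+i^B+Q   [B → B + Q]
i+i+i^B+Q ⇒ i+i+i^Q+Q   [B → Q]
i+i+i^Q+Q ⇒ i+i+i^i+Q   [Q → i]
i+i+i^i+Q ⇒ i+i+i^i+i   [Q → i]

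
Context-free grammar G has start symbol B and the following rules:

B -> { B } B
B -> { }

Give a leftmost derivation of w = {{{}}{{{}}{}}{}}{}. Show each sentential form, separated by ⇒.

B ⇒ {B}B   [B -> { B } B]
{B}B ⇒ {{B}B}B   [B -> { B } B]
{{B}B}B ⇒ {{{}}B}B   [B -> { }]
{{{}}B}B ⇒ {{{}}{B}B}B   [B -> { B } B]
{{{}}{B}B}B ⇒ {{{}}{{B}B}B}B   [B -> { B } B]
{{{}}{{B}B}B}B ⇒ {{{}}{{{}}B}B}B   [B -> { }]
{{{}}{{{}}B}B}B ⇒ {{{}}{{{}}{}}B}B   [B -> { }]
{{{}}{{{}}{}}B}B ⇒ {{{}}{{{}}{}}{}}B   [B -> { }]
{{{}}{{{}}{}}{}}B ⇒ {{{}}{{{}}{}}{}}{}   [B -> { }]

B ⇒ {B}B ⇒ {{B}B}B ⇒ {{{}}B}B ⇒ {{{}}{B}B}B ⇒ {{{}}{{B}B}B}B ⇒ {{{}}{{{}}B}B}B ⇒ {{{}}{{{}}{}}B}B ⇒ {{{}}{{{}}{}}{}}B ⇒ {{{}}{{{}}{}}{}}{}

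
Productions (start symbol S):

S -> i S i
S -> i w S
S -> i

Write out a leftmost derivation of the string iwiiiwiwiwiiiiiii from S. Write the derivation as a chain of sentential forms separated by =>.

S => iwS => iwiSi => iwiiSii => iwiiiwSii => iwiiiwiwSii => iwiiiwiwiwSii => iwiiiwiwiwiSiii => iwiiiwiwiwiiSiiii => iwiiiwiwiwiiiiiii

S => iwS   [S -> i w S]
iwS => iwiSi   [S -> i S i]
iwiSi => iwiiSii   [S -> i S i]
iwiiSii => iwiiiwSii   [S -> i w S]
iwiiiwSii => iwiiiwiwSii   [S -> i w S]
iwiiiwiwSii => iwiiiwiwiwSii   [S -> i w S]
iwiiiwiwiwSii => iwiiiwiwiwiSiii   [S -> i S i]
iwiiiwiwiwiSiii => iwiiiwiwiwiiSiiii   [S -> i S i]
iwiiiwiwiwiiSiiii => iwiiiwiwiwiiiiiii   [S -> i]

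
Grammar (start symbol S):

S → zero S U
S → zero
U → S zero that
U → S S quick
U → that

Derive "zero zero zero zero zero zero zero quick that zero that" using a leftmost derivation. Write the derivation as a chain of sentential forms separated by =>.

S => zero S U => zero zero U => zero zero S zero that => zero zero zero S U zero that => zero zero zero zero S U U zero that => zero zero zero zero zero U U zero that => zero zero zero zero zero S S quick U zero that => zero zero zero zero zero zero S quick U zero that => zero zero zero zero zero zero zero quick U zero that => zero zero zero zero zero zero zero quick that zero that

S => zero S U   [S → zero S U]
zero S U => zero zero U   [S → zero]
zero zero U => zero zero S zero that   [U → S zero that]
zero zero S zero that => zero zero zero S U zero that   [S → zero S U]
zero zero zero S U zero that => zero zero zero zero S U U zero that   [S → zero S U]
zero zero zero zero S U U zero that => zero zero zero zero zero U U zero that   [S → zero]
zero zero zero zero zero U U zero that => zero zero zero zero zero S S quick U zero that   [U → S S quick]
zero zero zero zero zero S S quick U zero that => zero zero zero zero zero zero S quick U zero that   [S → zero]
zero zero zero zero zero zero S quick U zero that => zero zero zero zero zero zero zero quick U zero that   [S → zero]
zero zero zero zero zero zero zero quick U zero that => zero zero zero zero zero zero zero quick that zero that   [U → that]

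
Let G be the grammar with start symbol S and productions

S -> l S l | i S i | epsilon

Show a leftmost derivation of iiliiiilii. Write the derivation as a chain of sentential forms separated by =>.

S => iSi => iiSii => iilSlii => iiliSilii => iiliiSiilii => iiliiiilii

S => iSi   [S -> i S i]
iSi => iiSii   [S -> i S i]
iiSii => iilSlii   [S -> l S l]
iilSlii => iiliSilii   [S -> i S i]
iiliSilii => iiliiSiilii   [S -> i S i]
iiliiSiilii => iiliiiilii   [S -> epsilon]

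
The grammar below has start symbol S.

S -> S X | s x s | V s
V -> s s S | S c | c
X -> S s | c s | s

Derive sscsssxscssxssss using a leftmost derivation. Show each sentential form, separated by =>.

S => SX => VsX => ssSsX => ssVssX => sscssX => sscssSs => sscssSXs => sscssSXXs => sscssVsXXs => sscssScsXXs => sscsssxscsXXs => sscsssxscsSsXs => sscsssxscssxssXs => sscsssxscssxssss

S => SX   [S -> S X]
SX => VsX   [S -> V s]
VsX => ssSsX   [V -> s s S]
ssSsX => ssVssX   [S -> V s]
ssVssX => sscssX   [V -> c]
sscssX => sscssSs   [X -> S s]
sscssSs => sscssSXs   [S -> S X]
sscssSXs => sscssSXXs   [S -> S X]
sscssSXXs => sscssVsXXs   [S -> V s]
sscssVsXXs => sscssScsXXs   [V -> S c]
sscssScsXXs => sscsssxscsXXs   [S -> s x s]
sscsssxscsXXs => sscsssxscsSsXs   [X -> S s]
sscsssxscsSsXs => sscsssxscssxssXs   [S -> s x s]
sscsssxscssxssXs => sscsssxscssxssss   [X -> s]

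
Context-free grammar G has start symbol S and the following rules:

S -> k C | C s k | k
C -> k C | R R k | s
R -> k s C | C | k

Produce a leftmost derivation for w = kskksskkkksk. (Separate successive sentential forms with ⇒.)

S ⇒ Csk ⇒ RRksk ⇒ ksCRksk ⇒ kskCRksk ⇒ kskRRkRksk ⇒ kskksCRkRksk ⇒ kskkssRkRksk ⇒ kskksskkRksk ⇒ kskksskkkksk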